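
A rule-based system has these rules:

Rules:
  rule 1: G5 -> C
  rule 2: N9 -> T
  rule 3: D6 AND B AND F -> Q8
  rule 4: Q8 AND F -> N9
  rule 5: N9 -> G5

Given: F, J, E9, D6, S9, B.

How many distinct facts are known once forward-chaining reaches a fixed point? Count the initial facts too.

Round 1 fires rule 3, giving Q8.
Round 2 fires rule 4, giving N9.
Round 3 fires rule 2, rule 5, giving T, G5.
Round 4 fires rule 1, giving C.
Closure: {B, C, D6, E9, F, G5, J, N9, Q8, S9, T} — 11 facts.

11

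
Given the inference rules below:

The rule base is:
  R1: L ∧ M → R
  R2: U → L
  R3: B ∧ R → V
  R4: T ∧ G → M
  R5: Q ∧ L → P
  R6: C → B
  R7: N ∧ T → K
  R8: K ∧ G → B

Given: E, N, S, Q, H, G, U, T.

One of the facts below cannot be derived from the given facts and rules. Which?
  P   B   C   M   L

C

Round 1: R2 [U → L]; R4 [T ∧ G → M]; R7 [N ∧ T → K]. Adds L, M, K.
Round 2: R1 [L ∧ M → R]; R5 [Q ∧ L → P]; R8 [K ∧ G → B]. Adds R, P, B.
Round 3: R3 [B ∧ R → V]. Adds V.
Derived: L (round 1), M (round 1), B (round 2), P (round 2). C never appears in any round.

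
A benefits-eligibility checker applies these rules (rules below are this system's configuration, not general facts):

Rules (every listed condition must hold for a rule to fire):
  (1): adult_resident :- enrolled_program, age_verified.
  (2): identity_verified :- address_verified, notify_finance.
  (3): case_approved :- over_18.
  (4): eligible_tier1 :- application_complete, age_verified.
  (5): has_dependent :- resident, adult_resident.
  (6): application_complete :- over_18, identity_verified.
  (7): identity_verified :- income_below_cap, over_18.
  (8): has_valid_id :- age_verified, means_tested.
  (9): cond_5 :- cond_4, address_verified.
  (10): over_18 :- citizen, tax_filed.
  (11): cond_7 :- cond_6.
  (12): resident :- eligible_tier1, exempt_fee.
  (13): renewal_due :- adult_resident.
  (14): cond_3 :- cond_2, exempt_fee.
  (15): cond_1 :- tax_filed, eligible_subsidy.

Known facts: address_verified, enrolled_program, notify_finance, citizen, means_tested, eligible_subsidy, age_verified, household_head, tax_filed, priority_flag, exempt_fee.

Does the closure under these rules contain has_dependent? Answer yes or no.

yes

Round 1 — (1), (2), (8), (10), (15), derive adult_resident, identity_verified, has_valid_id, over_18, cond_1.
Round 2 — (3), (6), (13), derive case_approved, application_complete, renewal_due.
Round 3 — (4), derive eligible_tier1.
Round 4 — (12), derive resident.
Round 5 — (5), derive has_dependent.
has_dependent appears in round 5, so it is derivable.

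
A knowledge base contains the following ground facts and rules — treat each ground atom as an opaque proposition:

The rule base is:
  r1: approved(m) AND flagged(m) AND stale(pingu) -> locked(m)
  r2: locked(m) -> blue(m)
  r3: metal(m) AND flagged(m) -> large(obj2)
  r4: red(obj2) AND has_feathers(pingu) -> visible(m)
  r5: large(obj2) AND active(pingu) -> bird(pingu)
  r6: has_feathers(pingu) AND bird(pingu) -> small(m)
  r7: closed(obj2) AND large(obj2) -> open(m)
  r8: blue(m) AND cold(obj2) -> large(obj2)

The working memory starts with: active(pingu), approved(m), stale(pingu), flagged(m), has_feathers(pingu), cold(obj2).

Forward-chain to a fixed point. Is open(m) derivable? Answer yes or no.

Round 1: r1 [approved(m) AND flagged(m) AND stale(pingu) -> locked(m)]. New: locked(m).
Round 2: r2 [locked(m) -> blue(m)]. New: blue(m).
Round 3: r8 [blue(m) AND cold(obj2) -> large(obj2)]. New: large(obj2).
Round 4: r5 [large(obj2) AND active(pingu) -> bird(pingu)]. New: bird(pingu).
Round 5: r6 [has_feathers(pingu) AND bird(pingu) -> small(m)]. New: small(m).
Fixed point reached. open(m) is concluded only by r7; r7 needs closed(obj2) (never derived).

no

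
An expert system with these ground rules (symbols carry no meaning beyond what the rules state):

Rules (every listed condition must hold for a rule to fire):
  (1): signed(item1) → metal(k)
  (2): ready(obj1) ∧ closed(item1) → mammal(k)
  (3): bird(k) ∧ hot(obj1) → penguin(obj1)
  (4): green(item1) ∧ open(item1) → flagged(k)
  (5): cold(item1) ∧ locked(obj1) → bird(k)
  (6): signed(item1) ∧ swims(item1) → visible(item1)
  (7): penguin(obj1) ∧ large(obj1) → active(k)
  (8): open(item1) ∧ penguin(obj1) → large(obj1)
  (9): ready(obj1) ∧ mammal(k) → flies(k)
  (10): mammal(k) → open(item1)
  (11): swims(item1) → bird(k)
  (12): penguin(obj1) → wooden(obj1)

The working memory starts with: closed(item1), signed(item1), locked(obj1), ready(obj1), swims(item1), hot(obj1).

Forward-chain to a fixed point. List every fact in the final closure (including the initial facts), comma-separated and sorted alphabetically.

active(k), bird(k), closed(item1), flies(k), hot(obj1), large(obj1), locked(obj1), mammal(k), metal(k), open(item1), penguin(obj1), ready(obj1), signed(item1), swims(item1), visible(item1), wooden(obj1)

Round 1: (1) [signed(item1) → metal(k)]; (2) [ready(obj1) ∧ closed(item1) → mammal(k)]; (6) [signed(item1) ∧ swims(item1) → visible(item1)]; (11) [swims(item1) → bird(k)]. Adds metal(k), mammal(k), visible(item1), bird(k).
Round 2: (3) [bird(k) ∧ hot(obj1) → penguin(obj1)]; (9) [ready(obj1) ∧ mammal(k) → flies(k)]; (10) [mammal(k) → open(item1)]. Adds penguin(obj1), flies(k), open(item1).
Round 3: (8) [open(item1) ∧ penguin(obj1) → large(obj1)]; (12) [penguin(obj1) → wooden(obj1)]. Adds large(obj1), wooden(obj1).
Round 4: (7) [penguin(obj1) ∧ large(obj1) → active(k)]. Adds active(k).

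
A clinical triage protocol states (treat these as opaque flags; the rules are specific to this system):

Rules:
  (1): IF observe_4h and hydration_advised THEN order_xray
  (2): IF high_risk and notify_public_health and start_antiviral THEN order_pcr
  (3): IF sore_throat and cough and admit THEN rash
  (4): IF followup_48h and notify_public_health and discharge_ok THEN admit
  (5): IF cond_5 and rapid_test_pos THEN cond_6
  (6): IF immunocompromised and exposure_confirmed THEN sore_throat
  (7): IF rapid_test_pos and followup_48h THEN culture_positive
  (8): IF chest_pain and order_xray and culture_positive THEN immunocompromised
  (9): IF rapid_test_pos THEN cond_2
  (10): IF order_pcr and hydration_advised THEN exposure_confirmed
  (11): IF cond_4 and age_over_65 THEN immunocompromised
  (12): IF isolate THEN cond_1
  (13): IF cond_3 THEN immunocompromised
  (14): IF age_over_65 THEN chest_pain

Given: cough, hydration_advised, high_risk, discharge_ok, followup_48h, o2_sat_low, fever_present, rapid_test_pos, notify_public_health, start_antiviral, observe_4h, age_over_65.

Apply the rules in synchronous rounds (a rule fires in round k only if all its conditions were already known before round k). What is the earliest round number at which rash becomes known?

[1] (1) [IF observe_4h and hydration_advised THEN order_xray]; (2) [IF high_risk and notify_public_health and start_antiviral THEN order_pcr]; (4) [IF followup_48h and notify_public_health and discharge_ok THEN admit]; (7) [IF rapid_test_pos and followup_48h THEN culture_positive]; (9) [IF rapid_test_pos THEN cond_2]; (14) [IF age_over_65 THEN chest_pain]. ⇒ new: order_xray, order_pcr, admit, culture_positive, cond_2, chest_pain.
[2] (8) [IF chest_pain and order_xray and culture_positive THEN immunocompromised]; (10) [IF order_pcr and hydration_advised THEN exposure_confirmed]. ⇒ new: immunocompromised, exposure_confirmed.
[3] (6) [IF immunocompromised and exposure_confirmed THEN sore_throat]. ⇒ new: sore_throat.
[4] (3) [IF sore_throat and cough and admit THEN rash]. ⇒ new: rash.
rash first appears in round 4.

4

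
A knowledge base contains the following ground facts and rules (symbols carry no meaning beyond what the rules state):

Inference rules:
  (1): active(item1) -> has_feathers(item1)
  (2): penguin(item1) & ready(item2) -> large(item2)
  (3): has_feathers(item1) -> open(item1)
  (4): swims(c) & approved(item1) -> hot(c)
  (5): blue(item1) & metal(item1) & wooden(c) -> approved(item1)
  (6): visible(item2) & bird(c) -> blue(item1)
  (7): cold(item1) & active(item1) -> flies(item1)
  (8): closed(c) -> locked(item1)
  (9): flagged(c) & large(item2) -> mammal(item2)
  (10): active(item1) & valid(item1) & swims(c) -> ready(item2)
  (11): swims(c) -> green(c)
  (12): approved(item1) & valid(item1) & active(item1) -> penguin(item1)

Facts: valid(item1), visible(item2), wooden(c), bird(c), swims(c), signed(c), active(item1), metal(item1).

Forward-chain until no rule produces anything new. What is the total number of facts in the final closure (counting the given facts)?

17

Round 1: (1) [active(item1) -> has_feathers(item1)]; (6) [visible(item2) & bird(c) -> blue(item1)]; (10) [active(item1) & valid(item1) & swims(c) -> ready(item2)]; (11) [swims(c) -> green(c)]. New: has_feathers(item1), blue(item1), ready(item2), green(c).
Round 2: (3) [has_feathers(item1) -> open(item1)]; (5) [blue(item1) & metal(item1) & wooden(c) -> approved(item1)]. New: open(item1), approved(item1).
Round 3: (4) [swims(c) & approved(item1) -> hot(c)]; (12) [approved(item1) & valid(item1) & active(item1) -> penguin(item1)]. New: hot(c), penguin(item1).
Round 4: (2) [penguin(item1) & ready(item2) -> large(item2)]. New: large(item2).
Closure: {active(item1), approved(item1), bird(c), blue(item1), green(c), has_feathers(item1), hot(c), large(item2), metal(item1), open(item1), penguin(item1), ready(item2), signed(c), swims(c), valid(item1), visible(item2), wooden(c)} — 17 facts.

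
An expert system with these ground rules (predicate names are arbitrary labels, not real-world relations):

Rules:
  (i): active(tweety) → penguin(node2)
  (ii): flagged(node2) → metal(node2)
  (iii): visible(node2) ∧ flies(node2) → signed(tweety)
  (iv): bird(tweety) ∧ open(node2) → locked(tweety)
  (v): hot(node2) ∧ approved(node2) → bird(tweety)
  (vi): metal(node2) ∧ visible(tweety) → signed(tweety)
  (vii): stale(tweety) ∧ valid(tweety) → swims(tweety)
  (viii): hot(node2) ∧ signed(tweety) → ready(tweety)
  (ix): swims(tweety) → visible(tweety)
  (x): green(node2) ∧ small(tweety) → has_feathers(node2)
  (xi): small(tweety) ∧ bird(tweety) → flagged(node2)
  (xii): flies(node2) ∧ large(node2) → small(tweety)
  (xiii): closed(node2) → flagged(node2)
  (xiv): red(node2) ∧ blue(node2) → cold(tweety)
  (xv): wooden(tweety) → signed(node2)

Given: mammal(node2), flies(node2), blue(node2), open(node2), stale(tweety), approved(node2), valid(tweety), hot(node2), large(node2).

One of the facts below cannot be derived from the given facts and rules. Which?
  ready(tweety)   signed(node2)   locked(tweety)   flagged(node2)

Round 1: (v) [hot(node2) ∧ approved(node2) → bird(tweety)]; (vii) [stale(tweety) ∧ valid(tweety) → swims(tweety)]; (xii) [flies(node2) ∧ large(node2) → small(tweety)]. Adds bird(tweety), swims(tweety), small(tweety).
Round 2: (iv) [bird(tweety) ∧ open(node2) → locked(tweety)]; (ix) [swims(tweety) → visible(tweety)]; (xi) [small(tweety) ∧ bird(tweety) → flagged(node2)]. Adds locked(tweety), visible(tweety), flagged(node2).
Round 3: (ii) [flagged(node2) → metal(node2)]. Adds metal(node2).
Round 4: (vi) [metal(node2) ∧ visible(tweety) → signed(tweety)]. Adds signed(tweety).
Round 5: (viii) [hot(node2) ∧ signed(tweety) → ready(tweety)]. Adds ready(tweety).
Derived: ready(tweety) (round 5), flagged(node2) (round 2), locked(tweety) (round 2). signed(node2) never appears in any round.

signed(node2)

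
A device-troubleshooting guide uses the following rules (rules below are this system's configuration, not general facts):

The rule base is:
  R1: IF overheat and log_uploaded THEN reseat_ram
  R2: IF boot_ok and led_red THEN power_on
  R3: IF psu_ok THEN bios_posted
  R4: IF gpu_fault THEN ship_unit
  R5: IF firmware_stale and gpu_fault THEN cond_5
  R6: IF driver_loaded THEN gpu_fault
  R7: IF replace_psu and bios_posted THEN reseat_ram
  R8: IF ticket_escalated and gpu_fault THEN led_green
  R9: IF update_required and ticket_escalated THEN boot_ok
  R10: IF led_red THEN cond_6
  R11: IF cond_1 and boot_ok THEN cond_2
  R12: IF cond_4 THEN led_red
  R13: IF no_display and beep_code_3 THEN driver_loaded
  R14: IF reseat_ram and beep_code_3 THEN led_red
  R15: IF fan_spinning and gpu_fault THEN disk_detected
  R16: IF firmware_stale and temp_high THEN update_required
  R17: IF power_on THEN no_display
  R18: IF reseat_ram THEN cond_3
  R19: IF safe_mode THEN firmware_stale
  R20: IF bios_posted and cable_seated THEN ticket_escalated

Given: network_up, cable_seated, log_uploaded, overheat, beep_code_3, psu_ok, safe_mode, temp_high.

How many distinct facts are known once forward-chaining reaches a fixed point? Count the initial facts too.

24

Round 1 — R1, R3, R19, derive reseat_ram, bios_posted, firmware_stale.
Round 2 — R14, R16, R18, R20, derive led_red, update_required, cond_3, ticket_escalated.
Round 3 — R9, R10, derive boot_ok, cond_6.
Round 4 — R2, derive power_on.
Round 5 — R17, derive no_display.
Round 6 — R13, derive driver_loaded.
Round 7 — R6, derive gpu_fault.
Round 8 — R4, R5, R8, derive ship_unit, cond_5, led_green.
Closure: {beep_code_3, bios_posted, boot_ok, cable_seated, cond_3, cond_5, cond_6, driver_loaded, firmware_stale, gpu_fault, led_green, led_red, log_uploaded, network_up, no_display, overheat, power_on, psu_ok, reseat_ram, safe_mode, ship_unit, temp_high, ticket_escalated, update_required} — 24 facts.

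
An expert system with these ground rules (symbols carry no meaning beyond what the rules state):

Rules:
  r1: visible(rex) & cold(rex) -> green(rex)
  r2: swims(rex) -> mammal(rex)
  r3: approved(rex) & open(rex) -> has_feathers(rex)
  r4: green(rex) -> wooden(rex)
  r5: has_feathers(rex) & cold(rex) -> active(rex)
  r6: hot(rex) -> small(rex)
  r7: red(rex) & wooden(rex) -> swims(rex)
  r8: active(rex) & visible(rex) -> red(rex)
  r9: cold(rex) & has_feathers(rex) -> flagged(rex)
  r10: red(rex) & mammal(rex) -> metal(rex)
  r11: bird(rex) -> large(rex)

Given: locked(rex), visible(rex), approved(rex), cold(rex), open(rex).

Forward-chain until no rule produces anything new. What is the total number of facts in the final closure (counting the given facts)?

Round 1: r1 [visible(rex) & cold(rex) -> green(rex)]; r3 [approved(rex) & open(rex) -> has_feathers(rex)]. New: green(rex), has_feathers(rex).
Round 2: r4 [green(rex) -> wooden(rex)]; r5 [has_feathers(rex) & cold(rex) -> active(rex)]; r9 [cold(rex) & has_feathers(rex) -> flagged(rex)]. New: wooden(rex), active(rex), flagged(rex).
Round 3: r8 [active(rex) & visible(rex) -> red(rex)]. New: red(rex).
Round 4: r7 [red(rex) & wooden(rex) -> swims(rex)]. New: swims(rex).
Round 5: r2 [swims(rex) -> mammal(rex)]. New: mammal(rex).
Round 6: r10 [red(rex) & mammal(rex) -> metal(rex)]. New: metal(rex).
Closure: {active(rex), approved(rex), cold(rex), flagged(rex), green(rex), has_feathers(rex), locked(rex), mammal(rex), metal(rex), open(rex), red(rex), swims(rex), visible(rex), wooden(rex)} — 14 facts.

14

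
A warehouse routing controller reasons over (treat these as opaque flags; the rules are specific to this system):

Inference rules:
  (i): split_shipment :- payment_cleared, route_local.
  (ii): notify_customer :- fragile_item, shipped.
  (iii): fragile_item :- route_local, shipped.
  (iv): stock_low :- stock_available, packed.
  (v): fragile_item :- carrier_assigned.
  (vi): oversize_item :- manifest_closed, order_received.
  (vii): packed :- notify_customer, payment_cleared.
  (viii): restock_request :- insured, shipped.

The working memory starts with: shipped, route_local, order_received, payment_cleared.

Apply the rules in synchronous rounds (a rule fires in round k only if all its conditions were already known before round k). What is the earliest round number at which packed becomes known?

Round 1 — (i), (iii), derive split_shipment, fragile_item.
Round 2 — (ii), derive notify_customer.
Round 3 — (vii), derive packed.
packed first appears in round 3.

3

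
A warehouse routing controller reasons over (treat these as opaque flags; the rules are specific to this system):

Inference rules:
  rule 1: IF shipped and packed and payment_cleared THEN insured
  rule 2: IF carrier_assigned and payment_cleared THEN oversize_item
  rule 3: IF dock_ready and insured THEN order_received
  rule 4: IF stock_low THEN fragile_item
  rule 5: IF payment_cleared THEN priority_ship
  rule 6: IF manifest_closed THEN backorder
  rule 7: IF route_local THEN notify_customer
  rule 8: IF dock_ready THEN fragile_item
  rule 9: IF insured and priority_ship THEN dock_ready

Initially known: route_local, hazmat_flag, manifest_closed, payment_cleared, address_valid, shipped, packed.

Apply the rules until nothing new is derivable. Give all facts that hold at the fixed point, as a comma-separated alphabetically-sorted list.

Round 1 — rule 1, rule 5, rule 6, rule 7, derive insured, priority_ship, backorder, notify_customer.
Round 2 — rule 9, derive dock_ready.
Round 3 — rule 3, rule 8, derive order_received, fragile_item.

address_valid, backorder, dock_ready, fragile_item, hazmat_flag, insured, manifest_closed, notify_customer, order_received, packed, payment_cleared, priority_ship, route_local, shipped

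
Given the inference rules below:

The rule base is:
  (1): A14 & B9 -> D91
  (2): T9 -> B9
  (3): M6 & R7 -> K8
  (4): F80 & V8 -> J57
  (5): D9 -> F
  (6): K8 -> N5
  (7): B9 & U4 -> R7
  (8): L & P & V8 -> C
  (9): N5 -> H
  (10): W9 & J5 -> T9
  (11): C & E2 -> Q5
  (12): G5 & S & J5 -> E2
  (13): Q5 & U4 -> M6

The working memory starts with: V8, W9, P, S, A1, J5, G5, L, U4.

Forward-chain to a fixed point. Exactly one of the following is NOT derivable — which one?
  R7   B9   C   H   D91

D91

Round 1 — (8), (10), (12), derive C, T9, E2.
Round 2 — (2), (11), derive B9, Q5.
Round 3 — (7), (13), derive R7, M6.
Round 4 — (3), derive K8.
Round 5 — (6), derive N5.
Round 6 — (9), derive H.
Derived: H (round 6), B9 (round 2), R7 (round 3), C (round 1). D91 never appears in any round.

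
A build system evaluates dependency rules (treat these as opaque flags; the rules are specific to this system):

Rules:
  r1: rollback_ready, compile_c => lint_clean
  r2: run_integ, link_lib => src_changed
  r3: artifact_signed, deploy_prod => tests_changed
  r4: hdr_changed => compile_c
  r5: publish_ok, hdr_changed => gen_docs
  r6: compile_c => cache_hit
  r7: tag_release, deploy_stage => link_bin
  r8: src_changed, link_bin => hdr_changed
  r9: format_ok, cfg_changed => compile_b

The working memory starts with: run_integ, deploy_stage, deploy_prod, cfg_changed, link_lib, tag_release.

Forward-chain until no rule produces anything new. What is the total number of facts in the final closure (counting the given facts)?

11

Round 1 — r2, r7, derive src_changed, link_bin.
Round 2 — r8, derive hdr_changed.
Round 3 — r4, derive compile_c.
Round 4 — r6, derive cache_hit.
Closure: {cache_hit, cfg_changed, compile_c, deploy_prod, deploy_stage, hdr_changed, link_bin, link_lib, run_integ, src_changed, tag_release} — 11 facts.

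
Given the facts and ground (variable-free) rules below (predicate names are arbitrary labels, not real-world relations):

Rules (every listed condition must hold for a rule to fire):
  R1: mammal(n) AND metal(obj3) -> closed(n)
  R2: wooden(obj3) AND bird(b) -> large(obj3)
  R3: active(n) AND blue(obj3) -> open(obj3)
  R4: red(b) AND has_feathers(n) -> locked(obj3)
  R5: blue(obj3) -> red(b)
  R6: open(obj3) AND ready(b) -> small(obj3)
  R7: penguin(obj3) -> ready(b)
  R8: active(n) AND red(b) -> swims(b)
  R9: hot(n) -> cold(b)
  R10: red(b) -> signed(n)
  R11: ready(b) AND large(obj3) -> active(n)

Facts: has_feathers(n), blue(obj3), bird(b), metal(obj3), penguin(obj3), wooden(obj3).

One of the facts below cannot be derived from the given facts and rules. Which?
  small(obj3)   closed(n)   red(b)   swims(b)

closed(n)

Round 1: R2 [wooden(obj3) AND bird(b) -> large(obj3)]; R5 [blue(obj3) -> red(b)]; R7 [penguin(obj3) -> ready(b)]. Adds large(obj3), red(b), ready(b).
Round 2: R4 [red(b) AND has_feathers(n) -> locked(obj3)]; R10 [red(b) -> signed(n)]; R11 [ready(b) AND large(obj3) -> active(n)]. Adds locked(obj3), signed(n), active(n).
Round 3: R3 [active(n) AND blue(obj3) -> open(obj3)]; R8 [active(n) AND red(b) -> swims(b)]. Adds open(obj3), swims(b).
Round 4: R6 [open(obj3) AND ready(b) -> small(obj3)]. Adds small(obj3).
Derived: small(obj3) (round 4), swims(b) (round 3), red(b) (round 1). closed(n) never appears in any round.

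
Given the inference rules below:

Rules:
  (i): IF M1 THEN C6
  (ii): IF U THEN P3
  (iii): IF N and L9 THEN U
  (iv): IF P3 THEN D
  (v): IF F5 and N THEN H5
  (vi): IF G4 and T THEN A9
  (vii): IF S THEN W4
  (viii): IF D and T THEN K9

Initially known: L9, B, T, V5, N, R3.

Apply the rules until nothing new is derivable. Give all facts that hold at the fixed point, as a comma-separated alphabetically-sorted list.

B, D, K9, L9, N, P3, R3, T, U, V5

Round 1: (iii) [IF N and L9 THEN U]. New: U.
Round 2: (ii) [IF U THEN P3]. New: P3.
Round 3: (iv) [IF P3 THEN D]. New: D.
Round 4: (viii) [IF D and T THEN K9]. New: K9.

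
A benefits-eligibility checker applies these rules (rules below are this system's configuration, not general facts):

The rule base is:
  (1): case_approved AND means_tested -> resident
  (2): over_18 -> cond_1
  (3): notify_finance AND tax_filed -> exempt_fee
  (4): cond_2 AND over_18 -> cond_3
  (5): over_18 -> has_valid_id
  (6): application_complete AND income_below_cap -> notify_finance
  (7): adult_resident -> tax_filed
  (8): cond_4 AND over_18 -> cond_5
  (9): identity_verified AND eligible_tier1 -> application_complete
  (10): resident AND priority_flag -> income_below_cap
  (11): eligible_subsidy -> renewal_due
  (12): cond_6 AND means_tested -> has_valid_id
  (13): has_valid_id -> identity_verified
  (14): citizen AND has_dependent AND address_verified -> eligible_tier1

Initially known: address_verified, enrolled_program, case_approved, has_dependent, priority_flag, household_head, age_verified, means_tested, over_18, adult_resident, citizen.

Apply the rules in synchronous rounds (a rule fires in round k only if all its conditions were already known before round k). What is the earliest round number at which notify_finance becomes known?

Round 1: (1) [case_approved AND means_tested -> resident]; (2) [over_18 -> cond_1]; (5) [over_18 -> has_valid_id]; (7) [adult_resident -> tax_filed]; (14) [citizen AND has_dependent AND address_verified -> eligible_tier1]. New: resident, cond_1, has_valid_id, tax_filed, eligible_tier1.
Round 2: (10) [resident AND priority_flag -> income_below_cap]; (13) [has_valid_id -> identity_verified]. New: income_below_cap, identity_verified.
Round 3: (9) [identity_verified AND eligible_tier1 -> application_complete]. New: application_complete.
Round 4: (6) [application_complete AND income_below_cap -> notify_finance]. New: notify_finance.
notify_finance first appears in round 4.

4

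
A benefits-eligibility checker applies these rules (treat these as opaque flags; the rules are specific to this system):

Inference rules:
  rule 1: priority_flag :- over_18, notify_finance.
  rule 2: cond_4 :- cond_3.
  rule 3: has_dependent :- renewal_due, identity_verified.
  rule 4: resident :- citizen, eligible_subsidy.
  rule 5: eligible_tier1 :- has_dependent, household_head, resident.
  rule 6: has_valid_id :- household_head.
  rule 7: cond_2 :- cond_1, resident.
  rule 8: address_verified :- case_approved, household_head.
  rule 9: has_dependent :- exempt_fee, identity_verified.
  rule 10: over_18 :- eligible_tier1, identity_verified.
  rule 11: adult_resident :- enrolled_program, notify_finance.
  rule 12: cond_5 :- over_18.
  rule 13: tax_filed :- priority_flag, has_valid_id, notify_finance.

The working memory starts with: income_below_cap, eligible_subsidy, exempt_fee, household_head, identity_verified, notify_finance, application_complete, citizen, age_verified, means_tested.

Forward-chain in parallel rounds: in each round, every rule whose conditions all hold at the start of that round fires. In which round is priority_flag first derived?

Round 1 fires rule 4, rule 6, rule 9, giving resident, has_valid_id, has_dependent.
Round 2 fires rule 5, giving eligible_tier1.
Round 3 fires rule 10, giving over_18.
Round 4 fires rule 1, rule 12, giving priority_flag, cond_5.
priority_flag first appears in round 4.

4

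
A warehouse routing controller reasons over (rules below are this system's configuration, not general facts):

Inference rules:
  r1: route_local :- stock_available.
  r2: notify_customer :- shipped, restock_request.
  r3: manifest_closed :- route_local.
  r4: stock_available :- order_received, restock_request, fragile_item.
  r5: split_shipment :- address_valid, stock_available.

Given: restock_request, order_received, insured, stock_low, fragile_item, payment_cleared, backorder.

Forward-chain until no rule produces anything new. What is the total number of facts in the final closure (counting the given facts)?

10

Round 1 fires r4, giving stock_available.
Round 2 fires r1, giving route_local.
Round 3 fires r3, giving manifest_closed.
Closure: {backorder, fragile_item, insured, manifest_closed, order_received, payment_cleared, restock_request, route_local, stock_available, stock_low} — 10 facts.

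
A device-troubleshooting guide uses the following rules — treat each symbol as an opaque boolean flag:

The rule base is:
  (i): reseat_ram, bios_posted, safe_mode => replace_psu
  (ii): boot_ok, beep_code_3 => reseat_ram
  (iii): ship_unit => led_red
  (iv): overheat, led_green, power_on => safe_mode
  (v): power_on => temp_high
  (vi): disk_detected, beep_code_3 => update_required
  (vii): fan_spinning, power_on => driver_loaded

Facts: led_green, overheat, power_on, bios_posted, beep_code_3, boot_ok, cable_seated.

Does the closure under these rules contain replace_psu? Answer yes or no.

Round 1 fires (ii), (iv), (v), giving reseat_ram, safe_mode, temp_high.
Round 2 fires (i), giving replace_psu.
replace_psu appears in round 2, so it is derivable.

yes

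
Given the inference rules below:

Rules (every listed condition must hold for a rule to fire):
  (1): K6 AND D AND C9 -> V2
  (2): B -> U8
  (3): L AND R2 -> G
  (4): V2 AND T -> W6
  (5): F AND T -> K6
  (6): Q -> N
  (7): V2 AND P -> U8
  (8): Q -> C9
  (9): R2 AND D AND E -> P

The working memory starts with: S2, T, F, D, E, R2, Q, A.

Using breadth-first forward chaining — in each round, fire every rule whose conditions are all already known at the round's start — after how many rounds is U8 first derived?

[1] (5) [F AND T -> K6]; (6) [Q -> N]; (8) [Q -> C9]; (9) [R2 AND D AND E -> P]. ⇒ new: K6, N, C9, P.
[2] (1) [K6 AND D AND C9 -> V2]. ⇒ new: V2.
[3] (4) [V2 AND T -> W6]; (7) [V2 AND P -> U8]. ⇒ new: W6, U8.
U8 first appears in round 3.

3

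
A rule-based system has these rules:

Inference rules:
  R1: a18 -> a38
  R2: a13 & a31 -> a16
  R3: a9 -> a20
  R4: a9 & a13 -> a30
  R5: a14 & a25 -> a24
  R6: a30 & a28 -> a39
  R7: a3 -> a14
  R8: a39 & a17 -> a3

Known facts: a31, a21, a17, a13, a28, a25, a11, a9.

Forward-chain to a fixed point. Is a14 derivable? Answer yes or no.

yes

[1] R2 [a13 & a31 -> a16]; R3 [a9 -> a20]; R4 [a9 & a13 -> a30]. ⇒ new: a16, a20, a30.
[2] R6 [a30 & a28 -> a39]. ⇒ new: a39.
[3] R8 [a39 & a17 -> a3]. ⇒ new: a3.
[4] R7 [a3 -> a14]. ⇒ new: a14.
[5] R5 [a14 & a25 -> a24]. ⇒ new: a24.
a14 appears in round 4, so it is derivable.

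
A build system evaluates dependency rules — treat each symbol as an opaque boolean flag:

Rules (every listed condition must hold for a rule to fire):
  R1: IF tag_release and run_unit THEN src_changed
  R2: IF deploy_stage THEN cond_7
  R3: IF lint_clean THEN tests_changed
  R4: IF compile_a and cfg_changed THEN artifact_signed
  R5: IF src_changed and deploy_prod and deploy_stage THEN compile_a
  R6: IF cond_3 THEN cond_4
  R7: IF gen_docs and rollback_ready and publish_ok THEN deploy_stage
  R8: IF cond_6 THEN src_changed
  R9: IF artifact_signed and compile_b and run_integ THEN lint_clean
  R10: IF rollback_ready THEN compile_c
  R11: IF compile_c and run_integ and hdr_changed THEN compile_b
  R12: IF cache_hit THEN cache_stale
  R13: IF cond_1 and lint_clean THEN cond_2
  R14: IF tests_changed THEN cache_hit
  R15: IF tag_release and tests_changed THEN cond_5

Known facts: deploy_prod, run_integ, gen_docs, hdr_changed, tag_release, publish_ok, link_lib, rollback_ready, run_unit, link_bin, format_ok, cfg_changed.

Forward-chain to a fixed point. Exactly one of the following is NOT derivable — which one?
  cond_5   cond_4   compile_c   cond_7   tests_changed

cond_4

[1] R1 [IF tag_release and run_unit THEN src_changed]; R7 [IF gen_docs and rollback_ready and publish_ok THEN deploy_stage]; R10 [IF rollback_ready THEN compile_c]. ⇒ new: src_changed, deploy_stage, compile_c.
[2] R2 [IF deploy_stage THEN cond_7]; R5 [IF src_changed and deploy_prod and deploy_stage THEN compile_a]; R11 [IF compile_c and run_integ and hdr_changed THEN compile_b]. ⇒ new: cond_7, compile_a, compile_b.
[3] R4 [IF compile_a and cfg_changed THEN artifact_signed]. ⇒ new: artifact_signed.
[4] R9 [IF artifact_signed and compile_b and run_integ THEN lint_clean]. ⇒ new: lint_clean.
[5] R3 [IF lint_clean THEN tests_changed]. ⇒ new: tests_changed.
[6] R14 [IF tests_changed THEN cache_hit]; R15 [IF tag_release and tests_changed THEN cond_5]. ⇒ new: cache_hit, cond_5.
[7] R12 [IF cache_hit THEN cache_stale]. ⇒ new: cache_stale.
Derived: compile_c (round 1), cond_7 (round 2), tests_changed (round 5), cond_5 (round 6). cond_4 never appears in any round.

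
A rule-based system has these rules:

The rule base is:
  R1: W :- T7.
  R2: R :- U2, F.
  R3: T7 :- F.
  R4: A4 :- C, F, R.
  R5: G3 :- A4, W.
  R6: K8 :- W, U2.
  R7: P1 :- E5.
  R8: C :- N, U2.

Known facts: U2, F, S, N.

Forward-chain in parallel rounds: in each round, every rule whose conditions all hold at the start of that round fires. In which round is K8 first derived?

3

Round 1 — R2, R3, R8, derive R, T7, C.
Round 2 — R1, R4, derive W, A4.
Round 3 — R5, R6, derive G3, K8.
K8 first appears in round 3.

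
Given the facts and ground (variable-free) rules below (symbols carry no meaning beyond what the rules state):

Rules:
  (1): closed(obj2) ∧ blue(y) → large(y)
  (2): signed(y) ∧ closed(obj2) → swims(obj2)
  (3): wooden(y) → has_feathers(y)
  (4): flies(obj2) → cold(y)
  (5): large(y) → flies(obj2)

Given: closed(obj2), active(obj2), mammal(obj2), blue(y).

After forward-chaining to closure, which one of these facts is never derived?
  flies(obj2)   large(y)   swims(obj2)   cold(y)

Round 1: (1) [closed(obj2) ∧ blue(y) → large(y)]. Adds large(y).
Round 2: (5) [large(y) → flies(obj2)]. Adds flies(obj2).
Round 3: (4) [flies(obj2) → cold(y)]. Adds cold(y).
Derived: cold(y) (round 3), flies(obj2) (round 2), large(y) (round 1). swims(obj2) never appears in any round.

swims(obj2)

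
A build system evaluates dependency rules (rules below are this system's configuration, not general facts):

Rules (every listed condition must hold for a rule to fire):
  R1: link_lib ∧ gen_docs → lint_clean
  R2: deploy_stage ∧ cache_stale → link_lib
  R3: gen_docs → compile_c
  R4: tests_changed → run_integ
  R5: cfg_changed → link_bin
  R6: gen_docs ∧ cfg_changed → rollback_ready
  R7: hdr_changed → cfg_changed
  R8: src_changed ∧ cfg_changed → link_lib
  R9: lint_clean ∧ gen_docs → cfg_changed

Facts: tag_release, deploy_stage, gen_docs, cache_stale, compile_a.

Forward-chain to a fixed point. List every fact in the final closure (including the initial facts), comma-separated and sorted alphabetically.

Round 1: R2 [deploy_stage ∧ cache_stale → link_lib]; R3 [gen_docs → compile_c]. New: link_lib, compile_c.
Round 2: R1 [link_lib ∧ gen_docs → lint_clean]. New: lint_clean.
Round 3: R9 [lint_clean ∧ gen_docs → cfg_changed]. New: cfg_changed.
Round 4: R5 [cfg_changed → link_bin]; R6 [gen_docs ∧ cfg_changed → rollback_ready]. New: link_bin, rollback_ready.

cache_stale, cfg_changed, compile_a, compile_c, deploy_stage, gen_docs, link_bin, link_lib, lint_clean, rollback_ready, tag_release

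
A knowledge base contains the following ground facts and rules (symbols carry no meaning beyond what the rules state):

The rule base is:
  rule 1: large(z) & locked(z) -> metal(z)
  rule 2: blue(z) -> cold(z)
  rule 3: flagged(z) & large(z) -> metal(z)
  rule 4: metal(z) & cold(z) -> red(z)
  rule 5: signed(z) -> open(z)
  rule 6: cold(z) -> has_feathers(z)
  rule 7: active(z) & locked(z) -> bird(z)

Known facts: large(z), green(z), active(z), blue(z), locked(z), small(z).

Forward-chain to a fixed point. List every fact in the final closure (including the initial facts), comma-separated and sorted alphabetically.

active(z), bird(z), blue(z), cold(z), green(z), has_feathers(z), large(z), locked(z), metal(z), red(z), small(z)

[1] rule 1 [large(z) & locked(z) -> metal(z)]; rule 2 [blue(z) -> cold(z)]; rule 7 [active(z) & locked(z) -> bird(z)]. ⇒ new: metal(z), cold(z), bird(z).
[2] rule 4 [metal(z) & cold(z) -> red(z)]; rule 6 [cold(z) -> has_feathers(z)]. ⇒ new: red(z), has_feathers(z).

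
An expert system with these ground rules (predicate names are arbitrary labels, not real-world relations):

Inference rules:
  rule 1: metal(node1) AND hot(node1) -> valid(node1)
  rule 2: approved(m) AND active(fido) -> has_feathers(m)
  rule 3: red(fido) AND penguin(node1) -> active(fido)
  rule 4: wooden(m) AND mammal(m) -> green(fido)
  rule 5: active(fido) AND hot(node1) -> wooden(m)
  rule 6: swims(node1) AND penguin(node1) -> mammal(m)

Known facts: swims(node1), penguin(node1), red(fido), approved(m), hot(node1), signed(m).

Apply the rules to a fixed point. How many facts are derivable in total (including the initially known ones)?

Round 1: rule 3 [red(fido) AND penguin(node1) -> active(fido)]; rule 6 [swims(node1) AND penguin(node1) -> mammal(m)]. Adds active(fido), mammal(m).
Round 2: rule 2 [approved(m) AND active(fido) -> has_feathers(m)]; rule 5 [active(fido) AND hot(node1) -> wooden(m)]. Adds has_feathers(m), wooden(m).
Round 3: rule 4 [wooden(m) AND mammal(m) -> green(fido)]. Adds green(fido).
Closure: {active(fido), approved(m), green(fido), has_feathers(m), hot(node1), mammal(m), penguin(node1), red(fido), signed(m), swims(node1), wooden(m)} — 11 facts.

11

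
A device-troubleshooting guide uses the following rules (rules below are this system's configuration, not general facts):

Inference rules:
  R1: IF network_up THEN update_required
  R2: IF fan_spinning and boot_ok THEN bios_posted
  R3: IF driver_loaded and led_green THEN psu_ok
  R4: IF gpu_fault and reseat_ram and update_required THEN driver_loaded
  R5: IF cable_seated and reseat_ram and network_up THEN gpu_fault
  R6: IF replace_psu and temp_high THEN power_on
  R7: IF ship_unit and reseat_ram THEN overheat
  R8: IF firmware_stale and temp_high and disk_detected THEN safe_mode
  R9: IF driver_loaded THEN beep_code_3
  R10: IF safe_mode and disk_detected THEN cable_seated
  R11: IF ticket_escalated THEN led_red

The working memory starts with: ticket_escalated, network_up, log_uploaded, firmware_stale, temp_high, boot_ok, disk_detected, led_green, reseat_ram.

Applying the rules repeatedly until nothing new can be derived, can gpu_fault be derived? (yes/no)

yes

Round 1: R1 [IF network_up THEN update_required]; R8 [IF firmware_stale and temp_high and disk_detected THEN safe_mode]; R11 [IF ticket_escalated THEN led_red]. New: update_required, safe_mode, led_red.
Round 2: R10 [IF safe_mode and disk_detected THEN cable_seated]. New: cable_seated.
Round 3: R5 [IF cable_seated and reseat_ram and network_up THEN gpu_fault]. New: gpu_fault.
Round 4: R4 [IF gpu_fault and reseat_ram and update_required THEN driver_loaded]. New: driver_loaded.
Round 5: R3 [IF driver_loaded and led_green THEN psu_ok]; R9 [IF driver_loaded THEN beep_code_3]. New: psu_ok, beep_code_3.
gpu_fault appears in round 3, so it is derivable.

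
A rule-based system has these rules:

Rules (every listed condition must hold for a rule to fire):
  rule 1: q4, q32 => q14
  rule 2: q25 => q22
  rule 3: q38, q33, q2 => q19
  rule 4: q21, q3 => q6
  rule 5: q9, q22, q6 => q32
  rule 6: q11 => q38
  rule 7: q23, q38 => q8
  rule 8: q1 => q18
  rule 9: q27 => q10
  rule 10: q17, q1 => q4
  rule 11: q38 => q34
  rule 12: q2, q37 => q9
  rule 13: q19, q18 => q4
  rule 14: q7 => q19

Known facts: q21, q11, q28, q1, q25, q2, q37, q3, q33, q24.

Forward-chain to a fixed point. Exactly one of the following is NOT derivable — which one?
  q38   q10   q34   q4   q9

q10

Round 1 — rule 2, rule 4, rule 6, rule 8, rule 12, derive q22, q6, q38, q18, q9.
Round 2 — rule 3, rule 5, rule 11, derive q19, q32, q34.
Round 3 — rule 13, derive q4.
Round 4 — rule 1, derive q14.
Derived: q4 (round 3), q38 (round 1), q34 (round 2), q9 (round 1). q10 never appears in any round.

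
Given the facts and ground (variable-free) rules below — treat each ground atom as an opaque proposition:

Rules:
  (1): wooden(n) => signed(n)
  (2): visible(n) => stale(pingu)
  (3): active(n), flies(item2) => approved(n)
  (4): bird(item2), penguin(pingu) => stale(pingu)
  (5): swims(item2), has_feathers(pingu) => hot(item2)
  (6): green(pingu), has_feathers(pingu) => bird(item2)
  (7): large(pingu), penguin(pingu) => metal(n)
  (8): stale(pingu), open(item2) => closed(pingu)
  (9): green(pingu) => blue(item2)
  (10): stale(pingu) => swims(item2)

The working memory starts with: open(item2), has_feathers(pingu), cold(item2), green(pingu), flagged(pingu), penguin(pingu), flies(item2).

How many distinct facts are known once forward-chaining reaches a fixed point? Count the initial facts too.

13

Round 1: (6) [green(pingu), has_feathers(pingu) => bird(item2)]; (9) [green(pingu) => blue(item2)]. New: bird(item2), blue(item2).
Round 2: (4) [bird(item2), penguin(pingu) => stale(pingu)]. New: stale(pingu).
Round 3: (8) [stale(pingu), open(item2) => closed(pingu)]; (10) [stale(pingu) => swims(item2)]. New: closed(pingu), swims(item2).
Round 4: (5) [swims(item2), has_feathers(pingu) => hot(item2)]. New: hot(item2).
Closure: {bird(item2), blue(item2), closed(pingu), cold(item2), flagged(pingu), flies(item2), green(pingu), has_feathers(pingu), hot(item2), open(item2), penguin(pingu), stale(pingu), swims(item2)} — 13 facts.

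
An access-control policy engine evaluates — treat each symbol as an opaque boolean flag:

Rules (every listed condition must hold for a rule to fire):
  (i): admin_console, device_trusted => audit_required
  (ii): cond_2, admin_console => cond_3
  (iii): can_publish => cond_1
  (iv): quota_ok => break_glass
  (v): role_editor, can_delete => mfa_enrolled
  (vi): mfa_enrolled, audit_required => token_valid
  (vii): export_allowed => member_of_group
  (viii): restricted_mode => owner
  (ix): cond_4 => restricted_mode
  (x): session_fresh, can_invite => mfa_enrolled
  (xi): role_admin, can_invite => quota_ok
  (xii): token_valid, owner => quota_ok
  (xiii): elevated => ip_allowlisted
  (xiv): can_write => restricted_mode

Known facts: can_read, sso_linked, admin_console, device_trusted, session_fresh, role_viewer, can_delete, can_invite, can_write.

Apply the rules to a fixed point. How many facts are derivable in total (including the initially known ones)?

[1] (i) [admin_console, device_trusted => audit_required]; (x) [session_fresh, can_invite => mfa_enrolled]; (xiv) [can_write => restricted_mode]. ⇒ new: audit_required, mfa_enrolled, restricted_mode.
[2] (vi) [mfa_enrolled, audit_required => token_valid]; (viii) [restricted_mode => owner]. ⇒ new: token_valid, owner.
[3] (xii) [token_valid, owner => quota_ok]. ⇒ new: quota_ok.
[4] (iv) [quota_ok => break_glass]. ⇒ new: break_glass.
Closure: {admin_console, audit_required, break_glass, can_delete, can_invite, can_read, can_write, device_trusted, mfa_enrolled, owner, quota_ok, restricted_mode, role_viewer, session_fresh, sso_linked, token_valid} — 16 facts.

16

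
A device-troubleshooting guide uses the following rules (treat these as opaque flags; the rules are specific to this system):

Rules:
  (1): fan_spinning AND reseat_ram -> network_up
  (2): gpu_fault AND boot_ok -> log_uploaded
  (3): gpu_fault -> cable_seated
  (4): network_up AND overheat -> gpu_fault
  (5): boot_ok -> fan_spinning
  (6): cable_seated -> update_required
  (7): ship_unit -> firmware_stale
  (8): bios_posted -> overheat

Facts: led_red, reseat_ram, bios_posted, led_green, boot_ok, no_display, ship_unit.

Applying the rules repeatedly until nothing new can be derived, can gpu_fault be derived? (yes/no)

Round 1 — (5), (7), (8), derive fan_spinning, firmware_stale, overheat.
Round 2 — (1), derive network_up.
Round 3 — (4), derive gpu_fault.
Round 4 — (2), (3), derive log_uploaded, cable_seated.
Round 5 — (6), derive update_required.
gpu_fault appears in round 3, so it is derivable.

yes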